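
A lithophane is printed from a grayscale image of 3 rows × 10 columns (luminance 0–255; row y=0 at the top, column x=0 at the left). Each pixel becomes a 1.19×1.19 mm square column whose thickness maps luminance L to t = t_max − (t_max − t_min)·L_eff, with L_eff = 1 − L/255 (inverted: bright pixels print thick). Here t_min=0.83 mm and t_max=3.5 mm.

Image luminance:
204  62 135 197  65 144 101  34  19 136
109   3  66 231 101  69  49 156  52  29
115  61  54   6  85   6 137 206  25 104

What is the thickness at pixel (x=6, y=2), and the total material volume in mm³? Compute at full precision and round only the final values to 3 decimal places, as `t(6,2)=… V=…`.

t(6,2)=2.264 V=76.199

span = t_max - t_min = 3.5 - 0.83 = 2.670
L(6,2) = 137, L_eff = 1 - 137/255 = 0.462745 (inverted)
t(6,2) = 3.5 - 2.670·0.462745 = 2.264
Σt over all 3·10 pixels = 457379/8500 ≈ 53.8092941
V = pitch²·Σt = 1.19²·457379/8500 = 76.199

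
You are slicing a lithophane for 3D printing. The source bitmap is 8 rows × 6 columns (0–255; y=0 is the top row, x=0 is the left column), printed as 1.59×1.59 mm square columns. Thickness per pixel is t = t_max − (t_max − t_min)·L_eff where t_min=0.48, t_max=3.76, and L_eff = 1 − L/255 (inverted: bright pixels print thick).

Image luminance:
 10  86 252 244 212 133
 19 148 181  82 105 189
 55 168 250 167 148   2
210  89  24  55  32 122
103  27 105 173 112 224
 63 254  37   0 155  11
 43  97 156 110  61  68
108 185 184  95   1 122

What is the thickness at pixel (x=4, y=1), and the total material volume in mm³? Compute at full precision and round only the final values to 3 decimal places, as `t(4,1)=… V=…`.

span = t_max - t_min = 3.76 - 0.48 = 3.280
L(4,1) = 105, L_eff = 1 - 105/255 = 0.588235 (inverted)
t(4,1) = 3.76 - 3.280·0.588235 = 1.831
Σt over all 8·6 pixels = 595994/6375 ≈ 93.4892549
V = pitch²·Σt = 1.59²·595994/6375 = 236.350

t(4,1)=1.831 V=236.350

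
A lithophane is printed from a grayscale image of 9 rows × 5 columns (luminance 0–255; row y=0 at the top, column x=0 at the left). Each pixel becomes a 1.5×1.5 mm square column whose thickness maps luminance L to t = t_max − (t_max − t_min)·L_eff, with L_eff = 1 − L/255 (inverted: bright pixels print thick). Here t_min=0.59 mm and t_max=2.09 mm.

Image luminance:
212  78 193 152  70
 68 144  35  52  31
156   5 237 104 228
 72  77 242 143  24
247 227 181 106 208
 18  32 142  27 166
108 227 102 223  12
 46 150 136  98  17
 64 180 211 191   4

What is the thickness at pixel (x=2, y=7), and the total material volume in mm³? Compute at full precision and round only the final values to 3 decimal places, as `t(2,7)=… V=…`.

t(2,7)=1.390 V=131.817

span = t_max - t_min = 2.09 - 0.59 = 1.500
L(2,7) = 136, L_eff = 1 - 136/255 = 0.466667 (inverted)
t(2,7) = 2.09 - 1.500·0.466667 = 1.390
Σt over all 9·5 pixels = 19919/340 ≈ 58.5852941
V = pitch²·Σt = 1.5²·19919/340 = 131.817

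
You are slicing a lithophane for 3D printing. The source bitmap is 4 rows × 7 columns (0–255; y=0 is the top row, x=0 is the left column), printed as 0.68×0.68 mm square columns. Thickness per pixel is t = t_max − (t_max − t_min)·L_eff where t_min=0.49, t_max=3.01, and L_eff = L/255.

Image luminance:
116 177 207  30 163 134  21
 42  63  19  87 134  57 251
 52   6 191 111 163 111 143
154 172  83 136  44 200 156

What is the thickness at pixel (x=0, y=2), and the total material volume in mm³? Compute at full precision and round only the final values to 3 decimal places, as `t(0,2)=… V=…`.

t(0,2)=2.496 V=24.243

span = t_max - t_min = 3.01 - 0.49 = 2.520
L(0,2) = 52, L_eff = 52/255 = 0.203922
t(0,2) = 3.01 - 2.520·0.203922 = 2.496
Σt over all 4·7 pixels = 111412/2125 ≈ 52.4291765
V = pitch²·Σt = 0.68²·111412/2125 = 24.243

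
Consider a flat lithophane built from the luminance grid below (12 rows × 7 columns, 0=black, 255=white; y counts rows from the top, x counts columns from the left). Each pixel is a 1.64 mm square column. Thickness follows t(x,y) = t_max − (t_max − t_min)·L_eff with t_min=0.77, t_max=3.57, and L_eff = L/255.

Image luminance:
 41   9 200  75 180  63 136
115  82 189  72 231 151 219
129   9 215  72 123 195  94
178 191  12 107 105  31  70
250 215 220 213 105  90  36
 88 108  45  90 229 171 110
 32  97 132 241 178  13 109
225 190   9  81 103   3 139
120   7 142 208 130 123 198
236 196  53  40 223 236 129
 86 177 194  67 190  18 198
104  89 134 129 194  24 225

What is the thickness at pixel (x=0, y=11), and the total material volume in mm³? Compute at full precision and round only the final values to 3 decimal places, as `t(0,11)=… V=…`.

span = t_max - t_min = 3.57 - 0.77 = 2.800
L(0,11) = 104, L_eff = 104/255 = 0.407843
t(0,11) = 3.57 - 2.800·0.407843 = 2.428
Σt over all 12·7 pixels = 77581/425 ≈ 182.5435294
V = pitch²·Σt = 1.64²·77581/425 = 490.969

t(0,11)=2.428 V=490.969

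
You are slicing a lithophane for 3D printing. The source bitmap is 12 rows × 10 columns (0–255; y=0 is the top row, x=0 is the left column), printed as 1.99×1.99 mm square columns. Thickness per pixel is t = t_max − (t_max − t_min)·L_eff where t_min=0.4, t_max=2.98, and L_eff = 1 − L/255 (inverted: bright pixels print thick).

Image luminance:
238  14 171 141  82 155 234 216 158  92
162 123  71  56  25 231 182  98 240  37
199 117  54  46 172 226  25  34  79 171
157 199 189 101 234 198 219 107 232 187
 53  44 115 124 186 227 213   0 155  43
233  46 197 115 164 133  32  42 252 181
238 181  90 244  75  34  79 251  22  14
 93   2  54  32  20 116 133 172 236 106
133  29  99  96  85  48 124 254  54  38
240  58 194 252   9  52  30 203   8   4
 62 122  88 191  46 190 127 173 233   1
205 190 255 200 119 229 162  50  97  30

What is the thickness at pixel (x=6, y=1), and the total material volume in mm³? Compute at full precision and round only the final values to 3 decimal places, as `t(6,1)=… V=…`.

span = t_max - t_min = 2.98 - 0.4 = 2.580
L(6,1) = 182, L_eff = 1 - 182/255 = 0.286275 (inverted)
t(6,1) = 2.98 - 2.580·0.286275 = 2.241
Σt over all 12·10 pixels = 857557/4250 ≈ 201.7781176
V = pitch²·Σt = 1.99²·857557/4250 = 799.062

t(6,1)=2.241 V=799.062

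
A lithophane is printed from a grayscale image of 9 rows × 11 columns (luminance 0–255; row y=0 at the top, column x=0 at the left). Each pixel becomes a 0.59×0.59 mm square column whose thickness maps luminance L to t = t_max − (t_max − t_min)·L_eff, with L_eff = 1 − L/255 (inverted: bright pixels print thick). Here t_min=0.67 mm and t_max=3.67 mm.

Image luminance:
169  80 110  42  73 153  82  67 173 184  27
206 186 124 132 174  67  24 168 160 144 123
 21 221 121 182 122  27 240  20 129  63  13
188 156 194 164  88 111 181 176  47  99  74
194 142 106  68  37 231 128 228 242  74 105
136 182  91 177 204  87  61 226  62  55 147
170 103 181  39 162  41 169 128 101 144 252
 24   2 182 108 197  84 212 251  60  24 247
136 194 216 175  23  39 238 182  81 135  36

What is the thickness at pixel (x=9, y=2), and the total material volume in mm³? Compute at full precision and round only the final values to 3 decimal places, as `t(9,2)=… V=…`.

t(9,2)=1.411 V=74.788

span = t_max - t_min = 3.67 - 0.67 = 3.000
L(9,2) = 63, L_eff = 1 - 63/255 = 0.752941 (inverted)
t(9,2) = 3.67 - 3.000·0.752941 = 1.411
Σt over all 9·11 pixels = 365241/1700 ≈ 214.8476471
V = pitch²·Σt = 0.59²·365241/1700 = 74.788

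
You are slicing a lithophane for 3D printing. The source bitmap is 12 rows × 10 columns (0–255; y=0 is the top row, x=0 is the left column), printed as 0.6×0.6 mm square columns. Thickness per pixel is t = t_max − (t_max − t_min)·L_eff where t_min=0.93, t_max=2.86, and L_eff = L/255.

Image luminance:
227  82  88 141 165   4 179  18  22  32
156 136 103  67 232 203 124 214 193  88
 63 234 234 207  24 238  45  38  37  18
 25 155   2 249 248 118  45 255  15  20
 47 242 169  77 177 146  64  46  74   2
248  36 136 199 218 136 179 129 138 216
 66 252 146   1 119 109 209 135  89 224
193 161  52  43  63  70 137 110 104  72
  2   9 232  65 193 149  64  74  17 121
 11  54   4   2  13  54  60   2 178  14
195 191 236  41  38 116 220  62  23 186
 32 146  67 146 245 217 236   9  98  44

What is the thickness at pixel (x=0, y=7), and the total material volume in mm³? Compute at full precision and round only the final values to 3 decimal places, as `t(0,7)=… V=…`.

t(0,7)=1.399 V=86.376

span = t_max - t_min = 2.86 - 0.93 = 1.930
L(0,7) = 193, L_eff = 193/255 = 0.756863
t(0,7) = 2.86 - 1.930·0.756863 = 1.399
Σt over all 12·10 pixels = 509859/2125 ≈ 239.9336471
V = pitch²·Σt = 0.6²·509859/2125 = 86.376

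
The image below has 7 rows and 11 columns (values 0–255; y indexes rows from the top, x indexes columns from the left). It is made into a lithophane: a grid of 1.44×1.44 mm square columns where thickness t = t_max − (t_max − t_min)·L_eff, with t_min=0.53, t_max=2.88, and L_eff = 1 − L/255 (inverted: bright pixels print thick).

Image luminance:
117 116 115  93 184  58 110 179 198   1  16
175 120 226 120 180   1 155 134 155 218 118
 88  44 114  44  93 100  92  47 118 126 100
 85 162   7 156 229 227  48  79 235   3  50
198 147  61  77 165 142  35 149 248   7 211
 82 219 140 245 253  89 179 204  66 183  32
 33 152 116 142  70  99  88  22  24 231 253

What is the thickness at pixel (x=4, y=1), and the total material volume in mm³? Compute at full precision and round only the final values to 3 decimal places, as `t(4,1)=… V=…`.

t(4,1)=2.189 V=264.216

span = t_max - t_min = 2.88 - 0.53 = 2.350
L(4,1) = 180, L_eff = 1 - 180/255 = 0.294118 (inverted)
t(4,1) = 2.88 - 2.350·0.294118 = 2.189
Σt over all 7·11 pixels = 649837/5100 ≈ 127.4190196
V = pitch²·Σt = 1.44²·649837/5100 = 264.216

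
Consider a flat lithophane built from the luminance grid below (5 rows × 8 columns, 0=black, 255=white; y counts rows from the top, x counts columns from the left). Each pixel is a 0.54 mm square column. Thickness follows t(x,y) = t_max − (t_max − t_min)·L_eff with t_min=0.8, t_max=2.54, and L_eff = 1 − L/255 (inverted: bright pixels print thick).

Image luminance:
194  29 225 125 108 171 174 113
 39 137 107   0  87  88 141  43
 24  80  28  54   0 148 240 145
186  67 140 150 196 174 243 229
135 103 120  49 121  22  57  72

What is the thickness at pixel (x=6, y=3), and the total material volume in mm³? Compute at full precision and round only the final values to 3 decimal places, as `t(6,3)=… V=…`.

t(6,3)=2.458 V=18.412

span = t_max - t_min = 2.54 - 0.8 = 1.740
L(6,3) = 243, L_eff = 1 - 243/255 = 0.047059 (inverted)
t(6,3) = 2.54 - 1.740·0.047059 = 2.458
Σt over all 5·8 pixels = 134178/2125 ≈ 63.1425882
V = pitch²·Σt = 0.54²·134178/2125 = 18.412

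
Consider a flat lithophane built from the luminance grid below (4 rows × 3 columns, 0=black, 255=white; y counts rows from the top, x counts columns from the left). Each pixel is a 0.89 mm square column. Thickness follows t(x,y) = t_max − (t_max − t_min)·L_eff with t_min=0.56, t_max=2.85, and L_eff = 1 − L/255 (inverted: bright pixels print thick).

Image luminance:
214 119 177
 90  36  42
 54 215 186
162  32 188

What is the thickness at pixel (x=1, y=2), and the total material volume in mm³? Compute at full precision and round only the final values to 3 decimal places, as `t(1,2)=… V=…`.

t(1,2)=2.491 V=16.100

span = t_max - t_min = 2.85 - 0.56 = 2.290
L(1,2) = 215, L_eff = 1 - 215/255 = 0.156863 (inverted)
t(1,2) = 2.85 - 2.290·0.156863 = 2.491
Σt over all 4·3 pixels = 34553/1700 ≈ 20.3252941
V = pitch²·Σt = 0.89²·34553/1700 = 16.100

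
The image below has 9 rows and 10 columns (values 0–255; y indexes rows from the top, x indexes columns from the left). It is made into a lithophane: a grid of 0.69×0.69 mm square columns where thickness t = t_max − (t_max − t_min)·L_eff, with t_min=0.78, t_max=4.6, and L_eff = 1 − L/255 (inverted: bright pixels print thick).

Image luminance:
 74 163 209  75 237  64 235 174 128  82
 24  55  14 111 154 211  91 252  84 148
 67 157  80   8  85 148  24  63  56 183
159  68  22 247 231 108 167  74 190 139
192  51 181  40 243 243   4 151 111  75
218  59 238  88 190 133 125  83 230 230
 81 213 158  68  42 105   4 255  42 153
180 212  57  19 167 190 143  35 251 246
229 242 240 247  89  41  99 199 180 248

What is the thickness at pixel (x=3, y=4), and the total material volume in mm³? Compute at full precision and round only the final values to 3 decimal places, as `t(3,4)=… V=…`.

span = t_max - t_min = 4.6 - 0.78 = 3.820
L(3,4) = 40, L_eff = 1 - 40/255 = 0.843137 (inverted)
t(3,4) = 4.6 - 3.820·0.843137 = 1.379
Σt over all 9·10 pixels = 3221621/12750 ≈ 252.6761569
V = pitch²·Σt = 0.69²·3221621/12750 = 120.299

t(3,4)=1.379 V=120.299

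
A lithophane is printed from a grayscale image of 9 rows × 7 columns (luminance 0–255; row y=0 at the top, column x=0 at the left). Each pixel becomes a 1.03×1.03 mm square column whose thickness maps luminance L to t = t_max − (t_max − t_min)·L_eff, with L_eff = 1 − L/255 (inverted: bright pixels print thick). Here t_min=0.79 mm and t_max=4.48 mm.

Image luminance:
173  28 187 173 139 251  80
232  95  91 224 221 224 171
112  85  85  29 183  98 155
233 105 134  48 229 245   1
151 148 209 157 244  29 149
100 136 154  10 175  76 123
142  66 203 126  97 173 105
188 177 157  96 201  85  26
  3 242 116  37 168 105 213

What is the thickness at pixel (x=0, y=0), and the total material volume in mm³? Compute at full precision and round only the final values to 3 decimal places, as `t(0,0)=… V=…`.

t(0,0)=3.293 V=185.103

span = t_max - t_min = 4.48 - 0.79 = 3.690
L(0,0) = 173, L_eff = 1 - 173/255 = 0.321569 (inverted)
t(0,0) = 4.48 - 3.690·0.321569 = 3.293
Σt over all 9·7 pixels = 1483059/8500 ≈ 174.4775294
V = pitch²·Σt = 1.03²·1483059/8500 = 185.103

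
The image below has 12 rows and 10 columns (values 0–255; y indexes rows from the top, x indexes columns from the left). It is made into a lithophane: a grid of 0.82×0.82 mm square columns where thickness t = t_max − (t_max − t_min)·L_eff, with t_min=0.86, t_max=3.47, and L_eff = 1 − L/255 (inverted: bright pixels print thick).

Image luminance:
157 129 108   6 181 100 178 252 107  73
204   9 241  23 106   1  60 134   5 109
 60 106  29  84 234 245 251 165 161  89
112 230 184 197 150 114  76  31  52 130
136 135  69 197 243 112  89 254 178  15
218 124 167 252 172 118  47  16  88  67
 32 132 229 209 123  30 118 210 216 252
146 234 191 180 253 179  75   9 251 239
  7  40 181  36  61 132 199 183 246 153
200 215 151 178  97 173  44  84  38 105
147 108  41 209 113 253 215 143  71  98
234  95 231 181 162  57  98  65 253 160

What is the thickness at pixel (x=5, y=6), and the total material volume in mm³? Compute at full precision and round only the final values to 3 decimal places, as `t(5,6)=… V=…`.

t(5,6)=1.167 V=181.881

span = t_max - t_min = 3.47 - 0.86 = 2.610
L(5,6) = 30, L_eff = 1 - 30/255 = 0.882353 (inverted)
t(5,6) = 3.47 - 2.610·0.882353 = 1.167
Σt over all 12·10 pixels = 459843/1700 ≈ 270.4958824
V = pitch²·Σt = 0.82²·459843/1700 = 181.881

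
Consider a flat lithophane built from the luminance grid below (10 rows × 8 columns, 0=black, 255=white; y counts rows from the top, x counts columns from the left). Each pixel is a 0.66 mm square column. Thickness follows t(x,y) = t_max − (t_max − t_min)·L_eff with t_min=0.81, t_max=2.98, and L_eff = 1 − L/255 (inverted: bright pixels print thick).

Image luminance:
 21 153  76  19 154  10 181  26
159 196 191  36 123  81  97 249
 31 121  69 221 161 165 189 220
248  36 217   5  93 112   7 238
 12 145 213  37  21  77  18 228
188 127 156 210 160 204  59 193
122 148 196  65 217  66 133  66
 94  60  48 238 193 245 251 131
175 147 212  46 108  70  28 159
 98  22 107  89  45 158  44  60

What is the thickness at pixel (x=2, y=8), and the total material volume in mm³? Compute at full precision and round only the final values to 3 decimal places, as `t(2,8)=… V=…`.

t(2,8)=2.614 V=64.532

span = t_max - t_min = 2.98 - 0.81 = 2.170
L(2,8) = 212, L_eff = 1 - 212/255 = 0.168627 (inverted)
t(2,8) = 2.98 - 2.170·0.168627 = 2.614
Σt over all 10·8 pixels = 1888849/12750 ≈ 148.1450196
V = pitch²·Σt = 0.66²·1888849/12750 = 64.532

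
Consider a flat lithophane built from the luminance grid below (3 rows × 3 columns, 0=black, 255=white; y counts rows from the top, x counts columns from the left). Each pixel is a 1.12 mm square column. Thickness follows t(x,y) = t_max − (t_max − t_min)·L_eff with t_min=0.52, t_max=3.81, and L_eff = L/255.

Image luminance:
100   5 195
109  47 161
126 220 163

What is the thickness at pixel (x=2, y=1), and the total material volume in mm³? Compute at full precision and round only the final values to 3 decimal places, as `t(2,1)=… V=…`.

t(2,1)=1.733 V=24.790

span = t_max - t_min = 3.81 - 0.52 = 3.290
L(2,1) = 161, L_eff = 161/255 = 0.631373
t(2,1) = 3.81 - 3.290·0.631373 = 1.733
Σt over all 3·3 pixels = 503941/25500 ≈ 19.7623922
V = pitch²·Σt = 1.12²·503941/25500 = 24.790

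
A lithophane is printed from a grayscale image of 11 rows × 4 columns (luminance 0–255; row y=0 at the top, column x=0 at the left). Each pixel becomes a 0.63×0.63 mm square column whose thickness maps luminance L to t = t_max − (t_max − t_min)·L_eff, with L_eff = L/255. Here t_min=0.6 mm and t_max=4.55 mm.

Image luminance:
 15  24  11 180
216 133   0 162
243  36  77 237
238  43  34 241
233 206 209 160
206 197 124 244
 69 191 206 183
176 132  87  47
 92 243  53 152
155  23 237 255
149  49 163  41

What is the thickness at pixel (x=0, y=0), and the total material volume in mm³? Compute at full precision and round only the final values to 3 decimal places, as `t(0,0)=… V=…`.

span = t_max - t_min = 4.55 - 0.6 = 3.950
L(0,0) = 15, L_eff = 15/255 = 0.058824
t(0,0) = 4.55 - 3.950·0.058824 = 4.318
Σt over all 11·4 pixels = 133358/1275 ≈ 104.5945098
V = pitch²·Σt = 0.63²·133358/1275 = 41.514

t(0,0)=4.318 V=41.514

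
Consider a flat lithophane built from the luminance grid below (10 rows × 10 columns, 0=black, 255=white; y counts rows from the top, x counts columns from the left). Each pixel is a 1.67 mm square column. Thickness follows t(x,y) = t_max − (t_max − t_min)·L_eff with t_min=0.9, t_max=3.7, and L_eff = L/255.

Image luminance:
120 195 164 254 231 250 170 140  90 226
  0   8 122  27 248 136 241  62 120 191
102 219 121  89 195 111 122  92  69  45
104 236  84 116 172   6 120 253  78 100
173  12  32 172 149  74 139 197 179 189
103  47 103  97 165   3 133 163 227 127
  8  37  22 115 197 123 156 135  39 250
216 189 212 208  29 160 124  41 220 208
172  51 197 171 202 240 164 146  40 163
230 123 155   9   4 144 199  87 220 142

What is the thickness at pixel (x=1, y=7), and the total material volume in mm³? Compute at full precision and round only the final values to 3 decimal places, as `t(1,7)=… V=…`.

t(1,7)=1.625 V=619.674

span = t_max - t_min = 3.7 - 0.9 = 2.800
L(1,7) = 189, L_eff = 189/255 = 0.741176
t(1,7) = 3.7 - 2.800·0.741176 = 1.625
Σt over all 10·10 pixels = 94432/425 ≈ 222.1929412
V = pitch²·Σt = 1.67²·94432/425 = 619.674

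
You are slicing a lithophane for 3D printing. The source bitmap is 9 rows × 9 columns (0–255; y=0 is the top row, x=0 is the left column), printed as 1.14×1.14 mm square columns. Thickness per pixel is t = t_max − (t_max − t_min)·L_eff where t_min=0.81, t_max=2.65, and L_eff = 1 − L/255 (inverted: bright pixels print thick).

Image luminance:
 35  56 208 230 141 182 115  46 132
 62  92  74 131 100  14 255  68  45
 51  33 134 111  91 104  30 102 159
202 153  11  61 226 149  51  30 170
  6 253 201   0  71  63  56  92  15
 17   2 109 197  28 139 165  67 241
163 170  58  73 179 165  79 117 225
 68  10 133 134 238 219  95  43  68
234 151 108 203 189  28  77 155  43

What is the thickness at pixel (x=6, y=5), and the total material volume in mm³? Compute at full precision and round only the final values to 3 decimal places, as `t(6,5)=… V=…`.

span = t_max - t_min = 2.65 - 0.81 = 1.840
L(6,5) = 165, L_eff = 1 - 165/255 = 0.352941 (inverted)
t(6,5) = 2.65 - 1.840·0.352941 = 2.001
Σt over all 9·9 pixels = 3329239/25500 ≈ 130.5583922
V = pitch²·Σt = 1.14²·3329239/25500 = 169.674

t(6,5)=2.001 V=169.674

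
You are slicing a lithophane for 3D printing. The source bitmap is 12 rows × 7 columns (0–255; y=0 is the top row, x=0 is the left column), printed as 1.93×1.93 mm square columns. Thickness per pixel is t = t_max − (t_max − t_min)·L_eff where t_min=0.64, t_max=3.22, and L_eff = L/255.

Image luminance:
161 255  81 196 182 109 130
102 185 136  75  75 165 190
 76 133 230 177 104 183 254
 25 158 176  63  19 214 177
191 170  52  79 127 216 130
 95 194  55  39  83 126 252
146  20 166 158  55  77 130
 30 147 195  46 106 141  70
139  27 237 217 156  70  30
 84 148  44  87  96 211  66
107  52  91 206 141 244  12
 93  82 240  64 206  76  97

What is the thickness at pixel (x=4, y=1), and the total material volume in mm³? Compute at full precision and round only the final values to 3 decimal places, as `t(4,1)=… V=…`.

span = t_max - t_min = 3.22 - 0.64 = 2.580
L(4,1) = 75, L_eff = 75/255 = 0.294118
t(4,1) = 3.22 - 2.580·0.294118 = 2.461
Σt over all 12·7 pixels = 69159/425 ≈ 162.7270588
V = pitch²·Σt = 1.93²·69159/425 = 606.142

t(4,1)=2.461 V=606.142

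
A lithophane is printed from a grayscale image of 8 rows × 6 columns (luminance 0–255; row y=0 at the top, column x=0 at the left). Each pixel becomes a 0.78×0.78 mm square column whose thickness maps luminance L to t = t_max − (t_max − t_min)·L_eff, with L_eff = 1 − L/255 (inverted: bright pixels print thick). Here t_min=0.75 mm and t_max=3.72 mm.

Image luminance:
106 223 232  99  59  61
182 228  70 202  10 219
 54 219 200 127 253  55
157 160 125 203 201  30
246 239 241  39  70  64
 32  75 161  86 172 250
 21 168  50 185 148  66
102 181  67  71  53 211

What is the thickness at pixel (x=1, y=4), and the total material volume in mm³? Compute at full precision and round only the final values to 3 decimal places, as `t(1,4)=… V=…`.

span = t_max - t_min = 3.72 - 0.75 = 2.970
L(1,4) = 239, L_eff = 1 - 239/255 = 0.062745 (inverted)
t(1,4) = 3.72 - 2.970·0.062745 = 3.534
Σt over all 8·6 pixels = 946827/8500 ≈ 111.3914118
V = pitch²·Σt = 0.78²·946827/8500 = 67.771

t(1,4)=3.534 V=67.771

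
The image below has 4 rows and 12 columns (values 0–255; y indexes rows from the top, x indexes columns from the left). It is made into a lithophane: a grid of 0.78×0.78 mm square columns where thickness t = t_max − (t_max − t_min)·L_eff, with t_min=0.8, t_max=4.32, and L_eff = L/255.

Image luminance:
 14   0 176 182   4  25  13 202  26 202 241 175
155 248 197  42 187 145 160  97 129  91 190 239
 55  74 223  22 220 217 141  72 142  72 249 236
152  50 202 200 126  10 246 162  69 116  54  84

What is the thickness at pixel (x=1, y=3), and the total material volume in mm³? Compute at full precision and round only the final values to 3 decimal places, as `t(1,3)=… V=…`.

span = t_max - t_min = 4.32 - 0.8 = 3.520
L(1,3) = 50, L_eff = 50/255 = 0.196078
t(1,3) = 4.32 - 3.520·0.196078 = 3.630
Σt over all 4·12 pixels = 764528/6375 ≈ 119.9259608
V = pitch²·Σt = 0.78²·764528/6375 = 72.963

t(1,3)=3.630 V=72.963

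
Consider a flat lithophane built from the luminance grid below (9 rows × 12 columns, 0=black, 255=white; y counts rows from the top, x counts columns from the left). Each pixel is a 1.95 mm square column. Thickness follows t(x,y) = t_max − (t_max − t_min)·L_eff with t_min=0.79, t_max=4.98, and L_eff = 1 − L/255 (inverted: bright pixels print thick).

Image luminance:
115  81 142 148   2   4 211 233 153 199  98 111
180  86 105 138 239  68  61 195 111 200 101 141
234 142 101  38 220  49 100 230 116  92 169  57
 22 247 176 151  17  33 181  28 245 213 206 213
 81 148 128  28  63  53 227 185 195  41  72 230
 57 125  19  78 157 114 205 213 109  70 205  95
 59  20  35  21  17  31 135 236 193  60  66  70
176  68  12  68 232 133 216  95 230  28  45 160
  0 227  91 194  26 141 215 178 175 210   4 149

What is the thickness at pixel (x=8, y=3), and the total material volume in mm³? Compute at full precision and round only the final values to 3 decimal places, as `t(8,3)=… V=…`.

t(8,3)=4.816 V=1156.417

span = t_max - t_min = 4.98 - 0.79 = 4.190
L(8,3) = 245, L_eff = 1 - 245/255 = 0.039216 (inverted)
t(8,3) = 4.98 - 4.190·0.039216 = 4.816
Σt over all 9·12 pixels = 1938766/6375 ≈ 304.1201569
V = pitch²·Σt = 1.95²·1938766/6375 = 1156.417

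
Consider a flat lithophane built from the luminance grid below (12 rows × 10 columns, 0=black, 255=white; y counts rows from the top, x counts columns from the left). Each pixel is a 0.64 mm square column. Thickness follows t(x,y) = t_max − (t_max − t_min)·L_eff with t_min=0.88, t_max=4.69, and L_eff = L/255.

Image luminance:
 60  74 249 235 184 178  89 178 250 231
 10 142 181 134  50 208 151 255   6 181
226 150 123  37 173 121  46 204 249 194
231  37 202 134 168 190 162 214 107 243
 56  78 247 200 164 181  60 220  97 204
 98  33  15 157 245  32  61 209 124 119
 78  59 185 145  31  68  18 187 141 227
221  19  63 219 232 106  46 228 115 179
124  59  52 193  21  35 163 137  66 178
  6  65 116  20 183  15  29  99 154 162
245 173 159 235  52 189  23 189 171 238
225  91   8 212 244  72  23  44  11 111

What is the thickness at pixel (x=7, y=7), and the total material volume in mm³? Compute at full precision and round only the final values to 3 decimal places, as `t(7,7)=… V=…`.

span = t_max - t_min = 4.69 - 0.88 = 3.810
L(7,7) = 228, L_eff = 228/255 = 0.894118
t(7,7) = 4.69 - 3.810·0.894118 = 1.283
Σt over all 12·10 pixels = 687442/2125 ≈ 323.5021176
V = pitch²·Σt = 0.64²·687442/2125 = 132.506

t(7,7)=1.283 V=132.506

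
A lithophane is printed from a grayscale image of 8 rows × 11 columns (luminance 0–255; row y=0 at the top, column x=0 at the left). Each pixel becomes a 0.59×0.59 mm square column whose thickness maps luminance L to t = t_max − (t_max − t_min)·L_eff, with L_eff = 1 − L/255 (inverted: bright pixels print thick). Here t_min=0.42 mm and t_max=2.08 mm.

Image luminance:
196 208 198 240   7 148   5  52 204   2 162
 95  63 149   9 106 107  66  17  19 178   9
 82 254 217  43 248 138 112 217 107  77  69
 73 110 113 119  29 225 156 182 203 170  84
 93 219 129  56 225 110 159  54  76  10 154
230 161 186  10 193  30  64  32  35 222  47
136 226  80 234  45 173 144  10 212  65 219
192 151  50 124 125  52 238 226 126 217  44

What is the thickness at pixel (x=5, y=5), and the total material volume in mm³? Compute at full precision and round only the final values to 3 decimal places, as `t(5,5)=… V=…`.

span = t_max - t_min = 2.08 - 0.42 = 1.660
L(5,5) = 30, L_eff = 1 - 30/255 = 0.882353 (inverted)
t(5,5) = 2.08 - 1.660·0.882353 = 0.615
Σt over all 8·11 pixels = 685978/6375 ≈ 107.6043922
V = pitch²·Σt = 0.59²·685978/6375 = 37.457

t(5,5)=0.615 V=37.457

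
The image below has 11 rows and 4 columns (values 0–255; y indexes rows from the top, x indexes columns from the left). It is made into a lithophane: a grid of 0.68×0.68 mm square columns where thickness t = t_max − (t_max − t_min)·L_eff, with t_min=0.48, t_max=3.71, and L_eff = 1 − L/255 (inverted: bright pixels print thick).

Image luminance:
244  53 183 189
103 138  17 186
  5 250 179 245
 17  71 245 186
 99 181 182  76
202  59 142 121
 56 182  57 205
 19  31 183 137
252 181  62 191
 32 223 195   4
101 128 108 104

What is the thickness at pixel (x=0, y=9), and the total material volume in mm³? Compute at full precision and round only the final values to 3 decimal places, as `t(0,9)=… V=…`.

t(0,9)=0.885 V=43.877

span = t_max - t_min = 3.71 - 0.48 = 3.230
L(0,9) = 32, L_eff = 1 - 32/255 = 0.874510 (inverted)
t(0,9) = 3.71 - 3.230·0.874510 = 0.885
Σt over all 11·4 pixels = 35584/375 ≈ 94.8906667
V = pitch²·Σt = 0.68²·35584/375 = 43.877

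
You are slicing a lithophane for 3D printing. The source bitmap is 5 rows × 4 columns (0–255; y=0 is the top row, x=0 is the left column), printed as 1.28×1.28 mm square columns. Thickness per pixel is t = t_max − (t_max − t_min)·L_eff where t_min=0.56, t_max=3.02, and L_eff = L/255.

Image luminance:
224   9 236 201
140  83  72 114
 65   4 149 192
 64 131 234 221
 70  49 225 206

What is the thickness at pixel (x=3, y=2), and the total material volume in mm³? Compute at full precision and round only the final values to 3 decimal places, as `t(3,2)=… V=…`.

span = t_max - t_min = 3.02 - 0.56 = 2.460
L(3,2) = 192, L_eff = 192/255 = 0.752941
t(3,2) = 3.02 - 2.460·0.752941 = 1.168
Σt over all 5·4 pixels = 146451/4250 ≈ 34.4590588
V = pitch²·Σt = 1.28²·146451/4250 = 56.458

t(3,2)=1.168 V=56.458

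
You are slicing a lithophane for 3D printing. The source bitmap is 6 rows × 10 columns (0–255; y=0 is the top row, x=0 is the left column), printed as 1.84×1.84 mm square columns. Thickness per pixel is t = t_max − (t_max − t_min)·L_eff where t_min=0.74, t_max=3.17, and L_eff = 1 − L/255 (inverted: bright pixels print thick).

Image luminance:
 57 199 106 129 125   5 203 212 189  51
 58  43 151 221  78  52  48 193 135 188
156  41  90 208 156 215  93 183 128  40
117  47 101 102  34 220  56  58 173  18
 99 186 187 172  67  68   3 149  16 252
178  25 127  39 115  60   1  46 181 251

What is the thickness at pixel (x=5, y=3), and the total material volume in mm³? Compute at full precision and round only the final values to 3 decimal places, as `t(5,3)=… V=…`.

t(5,3)=2.836 V=372.966

span = t_max - t_min = 3.17 - 0.74 = 2.430
L(5,3) = 220, L_eff = 1 - 220/255 = 0.137255 (inverted)
t(5,3) = 3.17 - 2.430·0.137255 = 2.836
Σt over all 6·10 pixels = 936381/8500 ≈ 110.1624706
V = pitch²·Σt = 1.84²·936381/8500 = 372.966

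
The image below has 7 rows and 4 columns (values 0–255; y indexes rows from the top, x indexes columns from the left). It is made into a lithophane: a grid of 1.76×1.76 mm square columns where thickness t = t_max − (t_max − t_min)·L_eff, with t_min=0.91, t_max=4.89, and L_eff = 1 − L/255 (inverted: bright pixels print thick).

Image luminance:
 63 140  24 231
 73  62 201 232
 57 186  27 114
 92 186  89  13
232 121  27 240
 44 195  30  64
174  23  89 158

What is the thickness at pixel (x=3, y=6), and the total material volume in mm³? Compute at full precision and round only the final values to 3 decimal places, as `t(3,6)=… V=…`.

span = t_max - t_min = 4.89 - 0.91 = 3.980
L(3,6) = 158, L_eff = 1 - 158/255 = 0.380392 (inverted)
t(3,6) = 4.89 - 3.980·0.380392 = 3.376
Σt over all 7·4 pixels = 959083/12750 ≈ 75.2221961
V = pitch²·Σt = 1.76²·959083/12750 = 233.008

t(3,6)=3.376 V=233.008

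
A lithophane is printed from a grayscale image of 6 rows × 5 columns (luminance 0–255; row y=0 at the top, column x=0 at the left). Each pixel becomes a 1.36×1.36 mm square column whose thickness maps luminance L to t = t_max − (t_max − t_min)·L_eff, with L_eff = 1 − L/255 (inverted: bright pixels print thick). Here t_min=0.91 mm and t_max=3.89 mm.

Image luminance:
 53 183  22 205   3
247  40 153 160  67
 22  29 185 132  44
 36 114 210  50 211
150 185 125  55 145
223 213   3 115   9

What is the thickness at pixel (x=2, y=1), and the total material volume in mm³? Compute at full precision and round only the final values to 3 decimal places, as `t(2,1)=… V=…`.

t(2,1)=2.698 V=123.747

span = t_max - t_min = 3.89 - 0.91 = 2.980
L(2,1) = 153, L_eff = 1 - 153/255 = 0.400000 (inverted)
t(2,1) = 3.89 - 2.980·0.400000 = 2.698
Σt over all 6·5 pixels = 426518/6375 ≈ 66.9047843
V = pitch²·Σt = 1.36²·426518/6375 = 123.747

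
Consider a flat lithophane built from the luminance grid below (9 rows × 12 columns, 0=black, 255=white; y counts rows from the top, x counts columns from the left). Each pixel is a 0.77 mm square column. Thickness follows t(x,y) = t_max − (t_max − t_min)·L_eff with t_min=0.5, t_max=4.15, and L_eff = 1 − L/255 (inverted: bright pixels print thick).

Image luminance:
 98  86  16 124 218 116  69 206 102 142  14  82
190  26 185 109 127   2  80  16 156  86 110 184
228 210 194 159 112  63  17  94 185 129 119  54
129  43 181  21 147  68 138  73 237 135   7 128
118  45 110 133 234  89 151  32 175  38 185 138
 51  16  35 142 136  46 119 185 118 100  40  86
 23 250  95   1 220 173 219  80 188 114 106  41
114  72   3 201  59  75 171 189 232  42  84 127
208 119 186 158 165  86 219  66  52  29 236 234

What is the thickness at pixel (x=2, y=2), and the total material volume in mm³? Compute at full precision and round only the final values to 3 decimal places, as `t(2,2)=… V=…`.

span = t_max - t_min = 4.15 - 0.5 = 3.650
L(2,2) = 194, L_eff = 1 - 194/255 = 0.239216 (inverted)
t(2,2) = 4.15 - 3.650·0.239216 = 3.277
Σt over all 9·12 pixels = 596651/2550 ≈ 233.9807843
V = pitch²·Σt = 0.77²·596651/2550 = 138.727

t(2,2)=3.277 V=138.727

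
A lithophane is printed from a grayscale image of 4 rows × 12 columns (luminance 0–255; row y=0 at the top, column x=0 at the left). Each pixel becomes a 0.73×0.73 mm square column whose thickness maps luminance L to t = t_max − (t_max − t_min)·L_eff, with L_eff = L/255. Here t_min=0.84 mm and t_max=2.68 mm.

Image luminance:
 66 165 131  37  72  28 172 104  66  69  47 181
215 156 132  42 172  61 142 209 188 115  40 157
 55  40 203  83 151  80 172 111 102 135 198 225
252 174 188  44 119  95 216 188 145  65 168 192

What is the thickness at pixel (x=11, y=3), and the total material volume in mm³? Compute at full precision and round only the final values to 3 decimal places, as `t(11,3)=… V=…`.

span = t_max - t_min = 2.68 - 0.84 = 1.840
L(11,3) = 192, L_eff = 192/255 = 0.752941
t(11,3) = 2.68 - 1.840·0.752941 = 1.295
Σt over all 4·12 pixels = 178784/2125 ≈ 84.1336471
V = pitch²·Σt = 0.73²·178784/2125 = 44.835

t(11,3)=1.295 V=44.835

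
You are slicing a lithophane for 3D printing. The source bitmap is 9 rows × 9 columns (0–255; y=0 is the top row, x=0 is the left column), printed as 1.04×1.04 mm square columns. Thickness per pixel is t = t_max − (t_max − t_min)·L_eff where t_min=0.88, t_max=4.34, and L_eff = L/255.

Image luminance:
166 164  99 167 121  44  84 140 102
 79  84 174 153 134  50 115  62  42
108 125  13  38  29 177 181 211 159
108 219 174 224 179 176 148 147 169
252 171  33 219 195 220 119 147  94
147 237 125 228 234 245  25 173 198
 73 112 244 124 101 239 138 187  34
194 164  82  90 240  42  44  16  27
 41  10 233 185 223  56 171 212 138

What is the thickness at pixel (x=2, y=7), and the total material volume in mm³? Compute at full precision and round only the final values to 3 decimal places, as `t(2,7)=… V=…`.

span = t_max - t_min = 4.34 - 0.88 = 3.460
L(2,7) = 82, L_eff = 82/255 = 0.321569
t(2,7) = 4.34 - 3.460·0.321569 = 3.227
Σt over all 9·9 pixels = 1285502/6375 ≈ 201.6473725
V = pitch²·Σt = 1.04²·1285502/6375 = 218.102

t(2,7)=3.227 V=218.102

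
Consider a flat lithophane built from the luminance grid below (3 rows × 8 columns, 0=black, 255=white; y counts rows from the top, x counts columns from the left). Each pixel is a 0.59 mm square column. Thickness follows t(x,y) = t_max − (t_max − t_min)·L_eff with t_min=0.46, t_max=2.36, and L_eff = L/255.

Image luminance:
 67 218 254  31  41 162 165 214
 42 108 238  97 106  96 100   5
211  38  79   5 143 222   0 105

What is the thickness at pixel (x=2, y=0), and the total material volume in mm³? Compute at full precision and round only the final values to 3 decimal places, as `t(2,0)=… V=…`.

span = t_max - t_min = 2.36 - 0.46 = 1.900
L(2,0) = 254, L_eff = 254/255 = 0.996078
t(2,0) = 2.36 - 1.900·0.996078 = 0.467
Σt over all 3·8 pixels = 92239/2550 ≈ 36.1721569
V = pitch²·Σt = 0.59²·92239/2550 = 12.592

t(2,0)=0.467 V=12.592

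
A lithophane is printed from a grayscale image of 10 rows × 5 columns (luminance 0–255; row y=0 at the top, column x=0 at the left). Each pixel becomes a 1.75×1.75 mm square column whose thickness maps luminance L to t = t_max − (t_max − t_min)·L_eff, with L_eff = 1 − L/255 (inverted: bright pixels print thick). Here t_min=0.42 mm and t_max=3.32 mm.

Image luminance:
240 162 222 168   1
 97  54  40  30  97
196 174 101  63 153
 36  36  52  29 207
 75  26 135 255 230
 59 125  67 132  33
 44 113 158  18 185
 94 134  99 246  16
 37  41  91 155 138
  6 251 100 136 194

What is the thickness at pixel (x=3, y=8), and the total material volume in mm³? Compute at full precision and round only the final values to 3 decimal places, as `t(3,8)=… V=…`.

span = t_max - t_min = 3.32 - 0.42 = 2.900
L(3,8) = 155, L_eff = 1 - 155/255 = 0.392157 (inverted)
t(3,8) = 3.32 - 2.900·0.392157 = 2.183
Σt over all 10·5 pixels = 214529/2550 ≈ 84.1290196
V = pitch²·Σt = 1.75²·214529/2550 = 257.645

t(3,8)=2.183 V=257.645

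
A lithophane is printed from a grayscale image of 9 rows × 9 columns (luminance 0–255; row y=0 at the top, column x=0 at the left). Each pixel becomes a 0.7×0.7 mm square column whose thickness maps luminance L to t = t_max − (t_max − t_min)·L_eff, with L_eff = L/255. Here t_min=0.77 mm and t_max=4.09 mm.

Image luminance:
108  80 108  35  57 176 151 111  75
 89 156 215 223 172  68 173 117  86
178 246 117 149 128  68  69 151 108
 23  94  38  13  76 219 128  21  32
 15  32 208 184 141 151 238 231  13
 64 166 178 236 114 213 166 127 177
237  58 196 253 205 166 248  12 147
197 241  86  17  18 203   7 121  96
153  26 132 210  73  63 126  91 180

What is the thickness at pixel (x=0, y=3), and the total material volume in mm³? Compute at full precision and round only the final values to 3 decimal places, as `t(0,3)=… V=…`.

span = t_max - t_min = 4.09 - 0.77 = 3.320
L(0,3) = 23, L_eff = 23/255 = 0.090196
t(0,3) = 4.09 - 3.320·0.090196 = 3.791
Σt over all 9·9 pixels = 5036927/25500 ≈ 197.5265490
V = pitch²·Σt = 0.7²·5036927/25500 = 96.788

t(0,3)=3.791 V=96.788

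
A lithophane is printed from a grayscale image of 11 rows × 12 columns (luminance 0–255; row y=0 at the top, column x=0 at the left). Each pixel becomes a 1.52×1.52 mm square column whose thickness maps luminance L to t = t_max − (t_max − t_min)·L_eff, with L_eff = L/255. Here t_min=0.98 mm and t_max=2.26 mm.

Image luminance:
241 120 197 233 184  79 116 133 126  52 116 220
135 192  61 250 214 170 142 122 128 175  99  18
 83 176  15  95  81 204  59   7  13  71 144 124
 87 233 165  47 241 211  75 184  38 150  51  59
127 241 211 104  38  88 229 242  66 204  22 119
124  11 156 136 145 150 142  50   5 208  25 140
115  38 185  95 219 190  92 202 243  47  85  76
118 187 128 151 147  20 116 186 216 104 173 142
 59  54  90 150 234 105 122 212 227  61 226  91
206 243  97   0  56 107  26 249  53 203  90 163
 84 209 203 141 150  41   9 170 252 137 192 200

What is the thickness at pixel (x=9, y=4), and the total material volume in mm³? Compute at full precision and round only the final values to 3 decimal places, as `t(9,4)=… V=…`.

span = t_max - t_min = 2.26 - 0.98 = 1.280
L(9,4) = 204, L_eff = 204/255 = 0.800000
t(9,4) = 2.26 - 1.280·0.800000 = 1.236
Σt over all 11·12 pixels = 79294/375 ≈ 211.4506667
V = pitch²·Σt = 1.52²·79294/375 = 488.536

t(9,4)=1.236 V=488.536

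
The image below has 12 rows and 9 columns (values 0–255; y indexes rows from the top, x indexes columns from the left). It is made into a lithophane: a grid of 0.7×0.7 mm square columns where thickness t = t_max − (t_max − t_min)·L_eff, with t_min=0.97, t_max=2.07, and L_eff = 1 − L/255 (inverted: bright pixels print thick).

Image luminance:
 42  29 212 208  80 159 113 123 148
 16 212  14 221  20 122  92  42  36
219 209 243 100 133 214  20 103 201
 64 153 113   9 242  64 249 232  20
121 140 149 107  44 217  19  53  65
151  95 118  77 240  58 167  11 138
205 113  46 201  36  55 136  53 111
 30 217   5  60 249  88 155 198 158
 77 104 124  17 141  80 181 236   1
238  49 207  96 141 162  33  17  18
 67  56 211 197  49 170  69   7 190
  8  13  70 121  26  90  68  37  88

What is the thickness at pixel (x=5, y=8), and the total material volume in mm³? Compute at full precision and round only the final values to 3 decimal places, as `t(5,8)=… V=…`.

t(5,8)=1.315 V=76.744

span = t_max - t_min = 2.07 - 0.97 = 1.100
L(5,8) = 80, L_eff = 1 - 80/255 = 0.686275 (inverted)
t(5,8) = 2.07 - 1.100·0.686275 = 1.315
Σt over all 12·9 pixels = 39938/255 ≈ 156.6196078
V = pitch²·Σt = 0.7²·39938/255 = 76.744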